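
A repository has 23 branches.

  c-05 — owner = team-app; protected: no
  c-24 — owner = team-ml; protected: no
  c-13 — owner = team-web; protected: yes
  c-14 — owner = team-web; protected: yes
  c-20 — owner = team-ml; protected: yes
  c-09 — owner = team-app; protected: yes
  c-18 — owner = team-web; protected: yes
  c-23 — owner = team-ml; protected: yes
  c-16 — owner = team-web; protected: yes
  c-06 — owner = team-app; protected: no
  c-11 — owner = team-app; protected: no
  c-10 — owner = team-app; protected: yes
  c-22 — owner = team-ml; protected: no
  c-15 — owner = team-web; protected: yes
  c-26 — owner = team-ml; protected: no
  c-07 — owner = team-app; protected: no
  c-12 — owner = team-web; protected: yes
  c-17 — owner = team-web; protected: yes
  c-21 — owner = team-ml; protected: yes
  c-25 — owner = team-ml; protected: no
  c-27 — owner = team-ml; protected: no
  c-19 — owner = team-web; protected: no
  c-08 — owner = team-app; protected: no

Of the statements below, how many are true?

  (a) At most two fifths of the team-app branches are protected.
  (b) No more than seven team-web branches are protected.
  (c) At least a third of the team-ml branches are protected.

(a) team-app: |A| = 7, |A ∩ B| = 2; needs |A ∩ B| / |A| ≤ 2/5 — true.
(b) team-web: |A| = 8, |A ∩ B| = 7; needs |A ∩ B| ≤ 7 — true.
(c) team-ml: |A| = 8, |A ∩ B| = 3; needs |A ∩ B| / |A| ≥ 1/3 — true.

3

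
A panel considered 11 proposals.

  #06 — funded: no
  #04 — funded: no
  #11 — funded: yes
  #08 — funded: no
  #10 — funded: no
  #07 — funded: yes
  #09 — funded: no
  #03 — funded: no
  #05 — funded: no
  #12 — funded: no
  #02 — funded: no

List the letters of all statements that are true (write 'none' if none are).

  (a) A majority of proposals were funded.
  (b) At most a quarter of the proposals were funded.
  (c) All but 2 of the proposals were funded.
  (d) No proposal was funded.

|A| = 11, |A ∩ B| = 2, |A ∖ B| = 9.
(a) |A ∩ B| > |A ∖ B|: fails.
(b) |A ∩ B| / |A| ≤ 1/4: holds.
(c) |A ∖ B| = 2: fails.
(d) A ∩ B = ∅ (|A ∩ B| = 0): fails.

(b)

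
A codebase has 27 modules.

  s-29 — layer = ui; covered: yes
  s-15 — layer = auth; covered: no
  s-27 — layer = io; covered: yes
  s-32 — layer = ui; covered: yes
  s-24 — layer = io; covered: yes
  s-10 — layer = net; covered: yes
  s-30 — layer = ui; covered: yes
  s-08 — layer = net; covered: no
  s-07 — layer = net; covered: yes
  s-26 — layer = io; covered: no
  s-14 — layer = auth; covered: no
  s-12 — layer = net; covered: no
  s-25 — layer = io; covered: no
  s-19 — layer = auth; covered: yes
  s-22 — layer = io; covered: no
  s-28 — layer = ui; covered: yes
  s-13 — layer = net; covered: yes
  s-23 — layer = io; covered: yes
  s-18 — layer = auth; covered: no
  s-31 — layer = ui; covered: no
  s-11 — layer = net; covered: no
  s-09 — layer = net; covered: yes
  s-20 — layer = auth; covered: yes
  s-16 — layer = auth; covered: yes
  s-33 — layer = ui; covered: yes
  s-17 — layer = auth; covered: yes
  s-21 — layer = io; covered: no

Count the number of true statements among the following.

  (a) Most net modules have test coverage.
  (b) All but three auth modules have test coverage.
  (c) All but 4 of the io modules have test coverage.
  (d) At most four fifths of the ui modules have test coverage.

(a) net: |A| = 7, |A ∩ B| = 4; needs |A ∩ B| > |A ∖ B| — true.
(b) auth: |A| = 7, |A ∩ B| = 4; needs |A ∖ B| = 3 — true.
(c) io: |A| = 7, |A ∩ B| = 3; needs |A ∖ B| = 4 — true.
(d) ui: |A| = 6, |A ∩ B| = 5; needs |A ∩ B| / |A| ≤ 4/5 — false.

3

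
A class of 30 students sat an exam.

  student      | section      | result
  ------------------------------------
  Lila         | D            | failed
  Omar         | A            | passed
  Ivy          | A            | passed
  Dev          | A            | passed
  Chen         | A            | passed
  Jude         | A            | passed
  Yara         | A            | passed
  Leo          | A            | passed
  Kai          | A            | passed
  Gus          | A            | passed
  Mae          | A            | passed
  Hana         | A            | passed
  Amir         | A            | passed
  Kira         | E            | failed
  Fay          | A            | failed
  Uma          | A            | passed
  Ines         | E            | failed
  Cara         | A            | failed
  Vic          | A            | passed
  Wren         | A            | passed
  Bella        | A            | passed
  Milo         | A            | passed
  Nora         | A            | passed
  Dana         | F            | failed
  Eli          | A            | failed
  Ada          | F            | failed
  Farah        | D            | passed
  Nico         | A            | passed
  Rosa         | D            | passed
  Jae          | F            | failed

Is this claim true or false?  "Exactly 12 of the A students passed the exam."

False

The determiner here denotes the relation: |A ∩ B| = 12.
|A| = 22, |A ∩ B| = 19, |A ∖ B| = 3.
|A ∩ B| = 19, so the statement is false.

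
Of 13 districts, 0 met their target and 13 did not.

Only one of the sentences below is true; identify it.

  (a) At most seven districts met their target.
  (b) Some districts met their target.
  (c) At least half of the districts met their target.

(a)

|A| = 13, |A ∩ B| = 0, |A ∖ B| = 13.
(a) requires |A ∩ B| ≤ 7: true.
(b) requires A ∩ B ≠ ∅ (|A ∩ B| ≥ 1): false.
(c) requires |A ∩ B| ≥ |A ∖ B|: false.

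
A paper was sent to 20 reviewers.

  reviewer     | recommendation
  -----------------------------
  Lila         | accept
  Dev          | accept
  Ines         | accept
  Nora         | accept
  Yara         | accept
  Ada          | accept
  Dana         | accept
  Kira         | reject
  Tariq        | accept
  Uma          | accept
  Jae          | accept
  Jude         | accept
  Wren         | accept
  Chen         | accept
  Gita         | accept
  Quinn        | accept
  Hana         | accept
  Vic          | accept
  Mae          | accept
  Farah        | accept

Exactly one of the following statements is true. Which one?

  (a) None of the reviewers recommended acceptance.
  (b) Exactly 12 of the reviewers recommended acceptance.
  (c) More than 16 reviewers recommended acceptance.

|A| = 20, |A ∩ B| = 19, |A ∖ B| = 1.
(a) requires A ∩ B = ∅ (|A ∩ B| = 0): false.
(b) requires |A ∩ B| = 12: false.
(c) requires |A ∩ B| > 16: true.

(c)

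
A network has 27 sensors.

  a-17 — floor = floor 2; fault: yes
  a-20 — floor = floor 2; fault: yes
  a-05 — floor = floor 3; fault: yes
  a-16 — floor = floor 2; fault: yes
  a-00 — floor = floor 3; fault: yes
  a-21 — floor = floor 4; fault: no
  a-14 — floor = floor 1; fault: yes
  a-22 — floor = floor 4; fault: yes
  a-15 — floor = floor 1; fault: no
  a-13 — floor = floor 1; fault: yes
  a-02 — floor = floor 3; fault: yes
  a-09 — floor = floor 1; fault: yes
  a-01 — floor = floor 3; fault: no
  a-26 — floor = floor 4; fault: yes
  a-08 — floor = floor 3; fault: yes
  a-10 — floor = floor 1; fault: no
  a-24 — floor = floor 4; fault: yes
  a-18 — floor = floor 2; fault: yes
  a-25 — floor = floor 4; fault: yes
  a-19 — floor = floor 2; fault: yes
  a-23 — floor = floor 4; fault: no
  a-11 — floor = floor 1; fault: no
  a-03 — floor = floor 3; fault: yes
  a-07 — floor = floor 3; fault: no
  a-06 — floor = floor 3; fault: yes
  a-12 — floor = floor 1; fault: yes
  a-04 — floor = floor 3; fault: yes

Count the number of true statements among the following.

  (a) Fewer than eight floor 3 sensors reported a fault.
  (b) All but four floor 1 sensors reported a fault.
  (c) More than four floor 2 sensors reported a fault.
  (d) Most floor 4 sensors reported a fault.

(a) floor 3: |A| = 9, |A ∩ B| = 7; needs |A ∩ B| < 8 — true.
(b) floor 1: |A| = 7, |A ∩ B| = 4; needs |A ∖ B| = 4 — false.
(c) floor 2: |A| = 5, |A ∩ B| = 5; needs |A ∩ B| > 4 — true.
(d) floor 4: |A| = 6, |A ∩ B| = 4; needs |A ∩ B| > |A ∖ B| — true.

3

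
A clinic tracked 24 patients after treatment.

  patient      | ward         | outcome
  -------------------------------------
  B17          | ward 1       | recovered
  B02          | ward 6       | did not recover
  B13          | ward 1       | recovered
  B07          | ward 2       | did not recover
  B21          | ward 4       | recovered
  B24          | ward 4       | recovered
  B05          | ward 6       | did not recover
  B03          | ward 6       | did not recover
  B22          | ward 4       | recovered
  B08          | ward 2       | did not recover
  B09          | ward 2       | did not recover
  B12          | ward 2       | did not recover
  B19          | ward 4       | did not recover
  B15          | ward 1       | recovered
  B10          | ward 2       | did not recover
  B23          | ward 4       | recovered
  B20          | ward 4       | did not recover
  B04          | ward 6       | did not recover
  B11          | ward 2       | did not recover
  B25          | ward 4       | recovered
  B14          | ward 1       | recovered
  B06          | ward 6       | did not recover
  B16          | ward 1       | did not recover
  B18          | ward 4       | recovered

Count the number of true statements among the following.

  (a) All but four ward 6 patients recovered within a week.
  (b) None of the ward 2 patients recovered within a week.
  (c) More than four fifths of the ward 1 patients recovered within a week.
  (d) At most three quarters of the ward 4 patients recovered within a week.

2

(a) ward 6: |A| = 5, |A ∩ B| = 0; needs |A ∖ B| = 4 — false.
(b) ward 2: |A| = 6, |A ∩ B| = 0; needs A ∩ B = ∅ (|A ∩ B| = 0) — true.
(c) ward 1: |A| = 5, |A ∩ B| = 4; needs |A ∩ B| / |A| > 4/5 — false.
(d) ward 4: |A| = 8, |A ∩ B| = 6; needs |A ∩ B| / |A| ≤ 3/4 — true.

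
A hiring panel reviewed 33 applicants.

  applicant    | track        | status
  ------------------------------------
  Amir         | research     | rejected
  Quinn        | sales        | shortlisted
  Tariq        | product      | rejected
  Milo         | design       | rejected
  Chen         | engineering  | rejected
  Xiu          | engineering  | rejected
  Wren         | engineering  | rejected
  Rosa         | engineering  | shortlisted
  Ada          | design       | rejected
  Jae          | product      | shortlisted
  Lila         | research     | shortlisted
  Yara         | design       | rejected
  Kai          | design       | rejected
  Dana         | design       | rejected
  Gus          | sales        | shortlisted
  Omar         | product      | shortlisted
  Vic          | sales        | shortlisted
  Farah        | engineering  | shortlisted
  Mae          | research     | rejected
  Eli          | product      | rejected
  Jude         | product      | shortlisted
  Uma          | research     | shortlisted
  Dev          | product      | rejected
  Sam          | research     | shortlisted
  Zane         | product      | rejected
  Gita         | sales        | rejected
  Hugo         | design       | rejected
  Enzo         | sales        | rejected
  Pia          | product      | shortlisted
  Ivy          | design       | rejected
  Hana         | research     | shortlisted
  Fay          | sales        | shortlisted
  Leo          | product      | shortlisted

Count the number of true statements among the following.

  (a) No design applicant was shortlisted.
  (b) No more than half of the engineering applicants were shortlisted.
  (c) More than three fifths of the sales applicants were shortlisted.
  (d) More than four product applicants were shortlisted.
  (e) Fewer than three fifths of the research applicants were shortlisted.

4

(a) design: |A| = 7, |A ∩ B| = 0; needs A ∩ B = ∅ (|A ∩ B| = 0) — true.
(b) engineering: |A| = 5, |A ∩ B| = 2; needs |A ∩ B| ≤ |A ∖ B| — true.
(c) sales: |A| = 6, |A ∩ B| = 4; needs |A ∩ B| / |A| > 3/5 — true.
(d) product: |A| = 9, |A ∩ B| = 5; needs |A ∩ B| > 4 — true.
(e) research: |A| = 6, |A ∩ B| = 4; needs |A ∩ B| / |A| < 3/5 — false.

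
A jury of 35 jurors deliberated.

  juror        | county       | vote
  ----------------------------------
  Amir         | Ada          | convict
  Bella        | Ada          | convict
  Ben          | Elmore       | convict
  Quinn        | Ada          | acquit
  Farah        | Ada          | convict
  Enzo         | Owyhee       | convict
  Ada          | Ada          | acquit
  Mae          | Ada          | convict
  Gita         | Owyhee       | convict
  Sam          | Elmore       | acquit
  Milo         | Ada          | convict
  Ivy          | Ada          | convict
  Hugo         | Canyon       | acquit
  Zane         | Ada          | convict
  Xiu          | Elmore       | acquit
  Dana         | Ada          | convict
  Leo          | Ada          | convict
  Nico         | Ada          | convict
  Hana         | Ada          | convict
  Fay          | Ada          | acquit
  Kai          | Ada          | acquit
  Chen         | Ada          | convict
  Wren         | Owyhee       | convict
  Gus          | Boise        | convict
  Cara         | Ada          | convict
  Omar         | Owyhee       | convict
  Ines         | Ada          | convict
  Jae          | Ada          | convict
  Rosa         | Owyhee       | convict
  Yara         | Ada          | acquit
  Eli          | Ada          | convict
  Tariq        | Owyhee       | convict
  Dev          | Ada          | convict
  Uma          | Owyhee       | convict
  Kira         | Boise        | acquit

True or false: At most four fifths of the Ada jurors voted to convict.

True

The determiner here denotes the relation: |A ∩ B| / |A| ≤ 4/5.
|A| = 22, |A ∩ B| = 17, |A ∖ B| = 5.
|A ∩ B|/|A| = 17/22, so the statement is true.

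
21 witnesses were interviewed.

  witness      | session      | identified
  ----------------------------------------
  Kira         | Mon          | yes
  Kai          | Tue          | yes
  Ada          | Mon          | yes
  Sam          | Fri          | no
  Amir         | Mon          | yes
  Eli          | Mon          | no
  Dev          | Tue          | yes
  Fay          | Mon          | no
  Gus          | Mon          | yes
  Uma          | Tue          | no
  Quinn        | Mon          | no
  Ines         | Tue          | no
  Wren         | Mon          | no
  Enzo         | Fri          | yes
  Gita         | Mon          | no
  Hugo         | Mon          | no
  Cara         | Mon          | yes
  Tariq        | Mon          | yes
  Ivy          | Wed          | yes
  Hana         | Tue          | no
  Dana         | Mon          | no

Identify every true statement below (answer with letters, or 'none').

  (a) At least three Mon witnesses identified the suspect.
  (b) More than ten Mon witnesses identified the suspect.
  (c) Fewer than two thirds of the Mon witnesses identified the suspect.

|A| = 13, |A ∩ B| = 6, |A ∖ B| = 7.
(a) |A ∩ B| ≥ 3: holds.
(b) |A ∩ B| > 10: fails.
(c) |A ∩ B| / |A| < 2/3: holds.

(a), (c)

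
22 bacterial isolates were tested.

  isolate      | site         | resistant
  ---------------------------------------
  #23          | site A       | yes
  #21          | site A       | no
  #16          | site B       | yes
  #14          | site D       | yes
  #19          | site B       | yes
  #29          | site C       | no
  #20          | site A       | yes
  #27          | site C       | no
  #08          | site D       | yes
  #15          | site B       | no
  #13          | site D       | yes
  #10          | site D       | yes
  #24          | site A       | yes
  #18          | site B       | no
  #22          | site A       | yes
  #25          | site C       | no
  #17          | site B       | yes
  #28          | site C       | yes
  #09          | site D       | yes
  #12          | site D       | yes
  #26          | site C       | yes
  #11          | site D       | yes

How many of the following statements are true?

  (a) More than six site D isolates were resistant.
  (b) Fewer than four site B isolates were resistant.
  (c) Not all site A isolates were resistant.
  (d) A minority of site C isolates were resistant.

4

(a) site D: |A| = 7, |A ∩ B| = 7; needs |A ∩ B| > 6 — true.
(b) site B: |A| = 5, |A ∩ B| = 3; needs |A ∩ B| < 4 — true.
(c) site A: |A| = 5, |A ∩ B| = 4; needs A ⊄ B (|A ∖ B| ≥ 1) — true.
(d) site C: |A| = 5, |A ∩ B| = 2; needs |A ∩ B| < |A ∖ B| — true.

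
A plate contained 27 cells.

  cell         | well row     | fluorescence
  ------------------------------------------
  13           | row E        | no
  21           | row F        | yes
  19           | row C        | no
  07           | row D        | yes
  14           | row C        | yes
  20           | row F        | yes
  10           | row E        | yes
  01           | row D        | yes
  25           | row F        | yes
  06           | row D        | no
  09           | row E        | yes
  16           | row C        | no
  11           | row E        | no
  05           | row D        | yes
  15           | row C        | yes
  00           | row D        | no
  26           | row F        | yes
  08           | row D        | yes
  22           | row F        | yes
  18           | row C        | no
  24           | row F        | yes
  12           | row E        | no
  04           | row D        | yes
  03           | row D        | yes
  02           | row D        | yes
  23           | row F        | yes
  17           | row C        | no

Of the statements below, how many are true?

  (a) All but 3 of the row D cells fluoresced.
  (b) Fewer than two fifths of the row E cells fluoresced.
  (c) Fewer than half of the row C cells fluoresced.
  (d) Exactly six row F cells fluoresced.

(a) row D: |A| = 9, |A ∩ B| = 7; needs |A ∖ B| = 3 — false.
(b) row E: |A| = 5, |A ∩ B| = 2; needs |A ∩ B| / |A| < 2/5 — false.
(c) row C: |A| = 6, |A ∩ B| = 2; needs |A ∩ B| < |A ∖ B| — true.
(d) row F: |A| = 7, |A ∩ B| = 7; needs |A ∩ B| = 6 — false.

1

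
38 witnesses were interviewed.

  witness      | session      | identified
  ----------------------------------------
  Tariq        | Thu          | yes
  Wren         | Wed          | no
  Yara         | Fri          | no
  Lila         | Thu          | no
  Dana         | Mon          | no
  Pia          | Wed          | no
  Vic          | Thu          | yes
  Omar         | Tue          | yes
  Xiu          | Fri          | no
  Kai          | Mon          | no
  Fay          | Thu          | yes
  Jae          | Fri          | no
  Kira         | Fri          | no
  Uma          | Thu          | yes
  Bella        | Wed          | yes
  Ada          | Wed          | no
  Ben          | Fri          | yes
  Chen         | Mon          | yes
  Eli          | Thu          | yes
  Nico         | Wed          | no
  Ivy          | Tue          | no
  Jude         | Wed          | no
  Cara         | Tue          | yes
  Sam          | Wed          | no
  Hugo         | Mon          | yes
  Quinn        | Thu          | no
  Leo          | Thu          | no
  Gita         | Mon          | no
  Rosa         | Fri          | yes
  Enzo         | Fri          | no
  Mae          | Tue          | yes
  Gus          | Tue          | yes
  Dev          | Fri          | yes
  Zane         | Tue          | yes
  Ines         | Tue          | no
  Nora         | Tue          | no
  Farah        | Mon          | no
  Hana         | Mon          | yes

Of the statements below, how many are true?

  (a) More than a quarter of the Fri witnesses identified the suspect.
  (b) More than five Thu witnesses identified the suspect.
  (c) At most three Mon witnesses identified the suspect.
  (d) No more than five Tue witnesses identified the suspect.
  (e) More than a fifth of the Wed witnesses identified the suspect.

(a) Fri: |A| = 8, |A ∩ B| = 3; needs |A ∩ B| / |A| > 1/4 — true.
(b) Thu: |A| = 8, |A ∩ B| = 5; needs |A ∩ B| > 5 — false.
(c) Mon: |A| = 7, |A ∩ B| = 3; needs |A ∩ B| ≤ 3 — true.
(d) Tue: |A| = 8, |A ∩ B| = 5; needs |A ∩ B| ≤ 5 — true.
(e) Wed: |A| = 7, |A ∩ B| = 1; needs |A ∩ B| / |A| > 1/5 — false.

3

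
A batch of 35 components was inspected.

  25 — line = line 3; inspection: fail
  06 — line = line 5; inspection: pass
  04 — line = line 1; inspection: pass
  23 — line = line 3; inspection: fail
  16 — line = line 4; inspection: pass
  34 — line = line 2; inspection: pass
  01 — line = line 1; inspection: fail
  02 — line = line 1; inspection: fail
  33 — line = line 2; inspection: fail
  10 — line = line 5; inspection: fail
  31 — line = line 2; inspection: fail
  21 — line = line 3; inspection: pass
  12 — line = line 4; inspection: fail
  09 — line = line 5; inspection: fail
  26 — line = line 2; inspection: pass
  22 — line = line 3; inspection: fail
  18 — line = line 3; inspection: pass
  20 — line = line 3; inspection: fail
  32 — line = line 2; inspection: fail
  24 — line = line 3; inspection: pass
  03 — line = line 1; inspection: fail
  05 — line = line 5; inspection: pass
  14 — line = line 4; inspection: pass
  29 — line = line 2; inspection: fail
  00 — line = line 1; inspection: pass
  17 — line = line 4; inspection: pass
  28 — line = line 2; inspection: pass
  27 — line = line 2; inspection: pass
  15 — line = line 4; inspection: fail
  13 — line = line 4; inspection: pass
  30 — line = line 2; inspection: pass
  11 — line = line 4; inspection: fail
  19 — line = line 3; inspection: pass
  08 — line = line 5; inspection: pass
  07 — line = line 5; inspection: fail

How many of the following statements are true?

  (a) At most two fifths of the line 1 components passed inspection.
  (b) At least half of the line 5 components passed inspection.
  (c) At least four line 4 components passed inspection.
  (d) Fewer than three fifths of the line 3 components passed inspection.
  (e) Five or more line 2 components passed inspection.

5

(a) line 1: |A| = 5, |A ∩ B| = 2; needs |A ∩ B| / |A| ≤ 2/5 — true.
(b) line 5: |A| = 6, |A ∩ B| = 3; needs |A ∩ B| ≥ |A ∖ B| — true.
(c) line 4: |A| = 7, |A ∩ B| = 4; needs |A ∩ B| ≥ 4 — true.
(d) line 3: |A| = 8, |A ∩ B| = 4; needs |A ∩ B| / |A| < 3/5 — true.
(e) line 2: |A| = 9, |A ∩ B| = 5; needs |A ∩ B| ≥ 5 — true.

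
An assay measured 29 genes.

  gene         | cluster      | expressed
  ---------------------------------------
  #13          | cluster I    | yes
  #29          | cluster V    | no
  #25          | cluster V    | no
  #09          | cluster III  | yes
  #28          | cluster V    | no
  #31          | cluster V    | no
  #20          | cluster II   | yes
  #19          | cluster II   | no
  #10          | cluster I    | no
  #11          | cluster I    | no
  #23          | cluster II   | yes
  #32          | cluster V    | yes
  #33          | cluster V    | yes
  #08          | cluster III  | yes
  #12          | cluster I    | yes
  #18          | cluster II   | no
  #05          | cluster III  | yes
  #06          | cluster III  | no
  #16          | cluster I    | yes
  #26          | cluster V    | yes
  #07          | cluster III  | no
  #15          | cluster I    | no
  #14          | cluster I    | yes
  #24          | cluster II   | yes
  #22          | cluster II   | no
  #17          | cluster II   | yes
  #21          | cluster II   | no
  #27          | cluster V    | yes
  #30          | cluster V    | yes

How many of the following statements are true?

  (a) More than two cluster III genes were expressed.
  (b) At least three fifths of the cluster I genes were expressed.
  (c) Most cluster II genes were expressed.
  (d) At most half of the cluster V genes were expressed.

1

(a) cluster III: |A| = 5, |A ∩ B| = 3; needs |A ∩ B| > 2 — true.
(b) cluster I: |A| = 7, |A ∩ B| = 4; needs |A ∩ B| / |A| ≥ 3/5 — false.
(c) cluster II: |A| = 8, |A ∩ B| = 4; needs |A ∩ B| > |A ∖ B| — false.
(d) cluster V: |A| = 9, |A ∩ B| = 5; needs |A ∩ B| ≤ |A ∖ B| — false.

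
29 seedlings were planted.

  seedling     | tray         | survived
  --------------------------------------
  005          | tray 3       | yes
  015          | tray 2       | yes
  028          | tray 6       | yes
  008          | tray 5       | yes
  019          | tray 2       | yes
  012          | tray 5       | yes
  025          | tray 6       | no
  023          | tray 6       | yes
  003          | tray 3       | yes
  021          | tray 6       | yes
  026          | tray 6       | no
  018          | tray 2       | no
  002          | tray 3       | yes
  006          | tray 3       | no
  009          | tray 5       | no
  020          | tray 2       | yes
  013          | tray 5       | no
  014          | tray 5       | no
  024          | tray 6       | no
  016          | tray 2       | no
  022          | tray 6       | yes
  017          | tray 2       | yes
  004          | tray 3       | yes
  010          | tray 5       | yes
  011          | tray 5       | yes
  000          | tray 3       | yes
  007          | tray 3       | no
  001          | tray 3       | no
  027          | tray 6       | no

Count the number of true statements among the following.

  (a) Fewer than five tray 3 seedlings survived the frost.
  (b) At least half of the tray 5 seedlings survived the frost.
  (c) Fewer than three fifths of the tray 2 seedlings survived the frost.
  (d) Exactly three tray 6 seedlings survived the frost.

(a) tray 3: |A| = 8, |A ∩ B| = 5; needs |A ∩ B| < 5 — false.
(b) tray 5: |A| = 7, |A ∩ B| = 4; needs |A ∩ B| ≥ |A ∖ B| — true.
(c) tray 2: |A| = 6, |A ∩ B| = 4; needs |A ∩ B| / |A| < 3/5 — false.
(d) tray 6: |A| = 8, |A ∩ B| = 4; needs |A ∩ B| = 3 — false.

1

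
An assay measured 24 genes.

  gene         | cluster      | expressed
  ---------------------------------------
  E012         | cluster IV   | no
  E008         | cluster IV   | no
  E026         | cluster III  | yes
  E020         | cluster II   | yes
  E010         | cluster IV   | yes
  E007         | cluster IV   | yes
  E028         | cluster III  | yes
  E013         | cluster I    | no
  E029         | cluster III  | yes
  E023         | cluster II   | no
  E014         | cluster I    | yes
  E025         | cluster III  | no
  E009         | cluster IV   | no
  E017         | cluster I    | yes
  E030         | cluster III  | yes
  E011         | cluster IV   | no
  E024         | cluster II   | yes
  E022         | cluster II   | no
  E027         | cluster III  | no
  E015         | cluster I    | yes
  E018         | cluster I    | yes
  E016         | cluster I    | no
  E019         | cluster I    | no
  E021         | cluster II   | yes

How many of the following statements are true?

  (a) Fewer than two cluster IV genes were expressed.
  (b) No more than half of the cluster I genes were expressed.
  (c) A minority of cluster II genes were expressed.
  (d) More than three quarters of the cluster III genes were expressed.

(a) cluster IV: |A| = 6, |A ∩ B| = 2; needs |A ∩ B| < 2 — false.
(b) cluster I: |A| = 7, |A ∩ B| = 4; needs |A ∩ B| ≤ |A ∖ B| — false.
(c) cluster II: |A| = 5, |A ∩ B| = 3; needs |A ∩ B| < |A ∖ B| — false.
(d) cluster III: |A| = 6, |A ∩ B| = 4; needs |A ∩ B| / |A| > 3/4 — false.

0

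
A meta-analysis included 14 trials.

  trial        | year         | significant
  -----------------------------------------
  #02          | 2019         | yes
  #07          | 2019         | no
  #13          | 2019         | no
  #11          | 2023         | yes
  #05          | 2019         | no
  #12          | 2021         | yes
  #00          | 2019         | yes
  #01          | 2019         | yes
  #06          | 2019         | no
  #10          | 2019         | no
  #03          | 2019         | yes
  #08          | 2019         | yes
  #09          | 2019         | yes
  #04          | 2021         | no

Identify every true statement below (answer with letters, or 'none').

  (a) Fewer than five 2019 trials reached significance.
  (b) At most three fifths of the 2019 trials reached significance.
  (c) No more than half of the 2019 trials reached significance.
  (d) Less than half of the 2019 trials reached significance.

|A| = 11, |A ∩ B| = 6, |A ∖ B| = 5.
(a) |A ∩ B| < 5: fails.
(b) |A ∩ B| / |A| ≤ 3/5: holds.
(c) |A ∩ B| ≤ |A ∖ B|: fails.
(d) |A ∩ B| < |A ∖ B|: fails.

(b)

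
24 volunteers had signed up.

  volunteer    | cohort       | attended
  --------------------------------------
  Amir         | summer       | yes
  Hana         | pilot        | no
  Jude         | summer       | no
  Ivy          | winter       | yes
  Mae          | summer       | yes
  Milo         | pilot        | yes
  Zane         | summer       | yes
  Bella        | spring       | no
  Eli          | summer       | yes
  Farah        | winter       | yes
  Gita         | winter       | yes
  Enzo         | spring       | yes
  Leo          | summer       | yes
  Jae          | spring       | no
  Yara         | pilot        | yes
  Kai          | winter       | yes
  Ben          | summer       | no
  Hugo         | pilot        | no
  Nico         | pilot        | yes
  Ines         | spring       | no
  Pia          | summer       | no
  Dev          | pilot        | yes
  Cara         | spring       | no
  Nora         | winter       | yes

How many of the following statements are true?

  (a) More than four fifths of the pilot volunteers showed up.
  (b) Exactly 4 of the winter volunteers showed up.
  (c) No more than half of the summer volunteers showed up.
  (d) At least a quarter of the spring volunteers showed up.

0

(a) pilot: |A| = 6, |A ∩ B| = 4; needs |A ∩ B| / |A| > 4/5 — false.
(b) winter: |A| = 5, |A ∩ B| = 5; needs |A ∩ B| = 4 — false.
(c) summer: |A| = 8, |A ∩ B| = 5; needs |A ∩ B| ≤ |A ∖ B| — false.
(d) spring: |A| = 5, |A ∩ B| = 1; needs |A ∩ B| / |A| ≥ 1/4 — false.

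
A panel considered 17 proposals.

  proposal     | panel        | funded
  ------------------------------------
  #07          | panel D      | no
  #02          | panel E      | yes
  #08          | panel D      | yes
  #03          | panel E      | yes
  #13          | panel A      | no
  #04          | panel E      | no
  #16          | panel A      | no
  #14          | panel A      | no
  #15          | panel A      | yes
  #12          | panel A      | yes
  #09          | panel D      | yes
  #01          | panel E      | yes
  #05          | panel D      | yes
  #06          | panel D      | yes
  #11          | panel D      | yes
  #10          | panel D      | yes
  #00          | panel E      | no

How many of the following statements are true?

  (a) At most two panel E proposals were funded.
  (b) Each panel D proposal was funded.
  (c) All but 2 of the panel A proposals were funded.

0

(a) panel E: |A| = 5, |A ∩ B| = 3; needs |A ∩ B| ≤ 2 — false.
(b) panel D: |A| = 7, |A ∩ B| = 6; needs A ⊆ B, i.e. every element of A is in B (|A ∖ B| = 0) — false.
(c) panel A: |A| = 5, |A ∩ B| = 2; needs |A ∖ B| = 2 — false.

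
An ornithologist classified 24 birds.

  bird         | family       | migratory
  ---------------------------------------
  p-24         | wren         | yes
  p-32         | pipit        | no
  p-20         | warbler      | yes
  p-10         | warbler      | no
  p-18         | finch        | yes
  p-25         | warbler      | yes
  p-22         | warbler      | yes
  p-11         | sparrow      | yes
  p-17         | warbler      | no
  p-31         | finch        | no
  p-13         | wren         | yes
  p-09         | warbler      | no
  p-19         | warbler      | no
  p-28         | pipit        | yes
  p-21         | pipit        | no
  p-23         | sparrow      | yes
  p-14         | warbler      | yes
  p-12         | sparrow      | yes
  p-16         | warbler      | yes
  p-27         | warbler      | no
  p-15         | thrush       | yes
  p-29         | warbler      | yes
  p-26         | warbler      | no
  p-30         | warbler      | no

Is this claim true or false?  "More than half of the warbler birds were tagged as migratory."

False

The determiner here denotes the relation: |A ∩ B| > |A ∖ B|.
A (the restrictor) = {p-20, p-10, p-25, p-22, p-17, p-09, p-19, p-14, p-16, p-27, p-29, p-26, p-30}, |A| = 13.
A ∩ B = {p-20, p-25, p-22, p-14, p-16, p-29}, so |A ∩ B| = 6.
A ∖ B = {p-10, p-17, p-09, p-19, p-27, p-26, p-30}, so |A ∖ B| = 7.
6 < 7, so the statement is false.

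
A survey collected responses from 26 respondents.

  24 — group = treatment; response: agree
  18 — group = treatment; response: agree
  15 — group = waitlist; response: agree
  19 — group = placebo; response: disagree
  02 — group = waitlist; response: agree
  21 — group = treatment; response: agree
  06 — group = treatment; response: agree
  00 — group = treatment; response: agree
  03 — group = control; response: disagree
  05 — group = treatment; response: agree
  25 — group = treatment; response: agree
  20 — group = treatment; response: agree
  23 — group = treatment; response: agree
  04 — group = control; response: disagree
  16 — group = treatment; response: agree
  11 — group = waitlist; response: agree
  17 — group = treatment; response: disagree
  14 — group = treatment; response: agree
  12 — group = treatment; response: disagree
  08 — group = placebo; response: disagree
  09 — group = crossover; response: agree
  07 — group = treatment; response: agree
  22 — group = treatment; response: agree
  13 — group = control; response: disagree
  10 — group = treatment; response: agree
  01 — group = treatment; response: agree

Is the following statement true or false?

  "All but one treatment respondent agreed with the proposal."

False

Truth condition: |A ∖ B| = 1.
|A| = 17, |A ∩ B| = 15, |A ∖ B| = 2.
|A ∖ B| = 2, so the statement is false.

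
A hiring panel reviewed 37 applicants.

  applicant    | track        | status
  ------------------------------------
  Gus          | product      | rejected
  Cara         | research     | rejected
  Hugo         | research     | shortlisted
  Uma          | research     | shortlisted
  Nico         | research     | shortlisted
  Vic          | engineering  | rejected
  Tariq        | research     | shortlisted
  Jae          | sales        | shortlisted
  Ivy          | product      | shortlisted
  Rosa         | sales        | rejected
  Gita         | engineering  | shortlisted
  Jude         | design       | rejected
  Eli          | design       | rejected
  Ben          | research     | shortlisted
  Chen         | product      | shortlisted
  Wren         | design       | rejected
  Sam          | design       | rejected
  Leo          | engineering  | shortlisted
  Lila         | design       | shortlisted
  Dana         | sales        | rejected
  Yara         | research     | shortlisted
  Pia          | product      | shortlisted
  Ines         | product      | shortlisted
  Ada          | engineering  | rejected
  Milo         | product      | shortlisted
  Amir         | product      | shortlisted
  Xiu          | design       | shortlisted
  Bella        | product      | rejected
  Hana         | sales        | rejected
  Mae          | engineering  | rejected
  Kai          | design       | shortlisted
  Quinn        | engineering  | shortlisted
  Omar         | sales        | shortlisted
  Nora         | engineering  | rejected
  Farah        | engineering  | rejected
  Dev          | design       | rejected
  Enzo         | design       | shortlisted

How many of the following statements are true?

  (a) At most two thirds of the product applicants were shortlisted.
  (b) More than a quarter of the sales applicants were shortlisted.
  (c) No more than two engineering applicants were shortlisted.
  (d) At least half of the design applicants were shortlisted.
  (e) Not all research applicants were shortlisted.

(a) product: |A| = 8, |A ∩ B| = 6; needs |A ∩ B| / |A| ≤ 2/3 — false.
(b) sales: |A| = 5, |A ∩ B| = 2; needs |A ∩ B| / |A| > 1/4 — true.
(c) engineering: |A| = 8, |A ∩ B| = 3; needs |A ∩ B| ≤ 2 — false.
(d) design: |A| = 9, |A ∩ B| = 4; needs |A ∩ B| ≥ |A ∖ B| — false.
(e) research: |A| = 7, |A ∩ B| = 6; needs A ⊄ B (|A ∖ B| ≥ 1) — true.

2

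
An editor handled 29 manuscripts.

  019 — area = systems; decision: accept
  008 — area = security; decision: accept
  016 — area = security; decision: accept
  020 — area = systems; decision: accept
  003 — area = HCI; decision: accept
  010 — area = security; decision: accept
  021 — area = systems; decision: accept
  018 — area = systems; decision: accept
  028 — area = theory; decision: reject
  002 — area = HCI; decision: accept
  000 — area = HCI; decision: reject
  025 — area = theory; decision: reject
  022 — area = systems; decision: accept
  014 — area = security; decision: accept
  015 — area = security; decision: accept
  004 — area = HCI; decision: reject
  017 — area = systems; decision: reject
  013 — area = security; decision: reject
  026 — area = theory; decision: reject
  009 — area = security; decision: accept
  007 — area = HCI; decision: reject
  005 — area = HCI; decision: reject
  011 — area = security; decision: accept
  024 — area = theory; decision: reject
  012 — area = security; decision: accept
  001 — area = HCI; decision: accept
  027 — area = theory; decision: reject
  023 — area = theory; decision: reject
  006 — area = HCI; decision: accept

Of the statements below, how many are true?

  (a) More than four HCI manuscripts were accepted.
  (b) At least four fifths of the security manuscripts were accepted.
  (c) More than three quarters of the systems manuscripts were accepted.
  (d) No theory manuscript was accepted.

(a) HCI: |A| = 8, |A ∩ B| = 4; needs |A ∩ B| > 4 — false.
(b) security: |A| = 9, |A ∩ B| = 8; needs |A ∩ B| / |A| ≥ 4/5 — true.
(c) systems: |A| = 6, |A ∩ B| = 5; needs |A ∩ B| / |A| > 3/4 — true.
(d) theory: |A| = 6, |A ∩ B| = 0; needs A ∩ B = ∅ (|A ∩ B| = 0) — true.

3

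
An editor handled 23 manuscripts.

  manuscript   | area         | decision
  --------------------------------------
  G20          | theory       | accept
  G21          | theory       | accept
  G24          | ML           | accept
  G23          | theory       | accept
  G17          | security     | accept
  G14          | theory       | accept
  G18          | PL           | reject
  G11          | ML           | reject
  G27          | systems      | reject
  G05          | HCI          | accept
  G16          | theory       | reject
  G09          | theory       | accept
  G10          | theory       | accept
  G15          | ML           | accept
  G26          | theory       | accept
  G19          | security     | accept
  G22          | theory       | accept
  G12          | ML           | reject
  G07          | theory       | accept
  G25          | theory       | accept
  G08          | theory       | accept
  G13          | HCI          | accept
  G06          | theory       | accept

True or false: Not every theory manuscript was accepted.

The determiner here denotes the relation: A ⊄ B (|A ∖ B| ≥ 1).
A (the restrictor) = {G20, G21, G23, G14, G16, G09, G10, G26, G22, G07, G25, G08, G06}, |A| = 13.
A ∖ B = {G16}, so |A ∖ B| = 1.
So the statement is true.

True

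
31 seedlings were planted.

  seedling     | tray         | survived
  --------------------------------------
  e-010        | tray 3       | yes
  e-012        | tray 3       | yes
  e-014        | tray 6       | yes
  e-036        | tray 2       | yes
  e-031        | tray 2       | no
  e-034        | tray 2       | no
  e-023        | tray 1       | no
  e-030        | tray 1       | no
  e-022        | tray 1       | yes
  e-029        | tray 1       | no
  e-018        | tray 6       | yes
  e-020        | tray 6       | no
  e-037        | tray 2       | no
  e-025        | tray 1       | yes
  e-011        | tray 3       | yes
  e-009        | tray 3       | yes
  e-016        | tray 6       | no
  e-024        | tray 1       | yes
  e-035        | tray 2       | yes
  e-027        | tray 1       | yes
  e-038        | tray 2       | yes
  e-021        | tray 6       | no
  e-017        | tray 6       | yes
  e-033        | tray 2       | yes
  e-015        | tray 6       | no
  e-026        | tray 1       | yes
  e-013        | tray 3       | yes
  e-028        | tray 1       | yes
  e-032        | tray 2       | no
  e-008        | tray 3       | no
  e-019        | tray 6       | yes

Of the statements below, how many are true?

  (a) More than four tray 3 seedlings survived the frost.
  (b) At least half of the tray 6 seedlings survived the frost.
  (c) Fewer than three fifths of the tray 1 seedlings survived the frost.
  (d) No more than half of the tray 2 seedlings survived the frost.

3

(a) tray 3: |A| = 6, |A ∩ B| = 5; needs |A ∩ B| > 4 — true.
(b) tray 6: |A| = 8, |A ∩ B| = 4; needs |A ∩ B| ≥ |A ∖ B| — true.
(c) tray 1: |A| = 9, |A ∩ B| = 6; needs |A ∩ B| / |A| < 3/5 — false.
(d) tray 2: |A| = 8, |A ∩ B| = 4; needs |A ∩ B| ≤ |A ∖ B| — true.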